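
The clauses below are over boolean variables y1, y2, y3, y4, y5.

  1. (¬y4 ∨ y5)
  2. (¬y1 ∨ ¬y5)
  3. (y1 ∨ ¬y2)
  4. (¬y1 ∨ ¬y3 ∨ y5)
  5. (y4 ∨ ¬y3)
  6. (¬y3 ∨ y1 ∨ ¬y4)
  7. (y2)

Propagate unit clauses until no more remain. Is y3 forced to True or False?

Unit clause (y2) sets y2 = True.
(y1 ∨ ¬y2): since y2 = True, the clause reduces to (y1). y1 = True.
From (¬y1 ∨ ¬y5) and y1 = True: y5 = False.
In (¬y4 ∨ y5), y5 is now false; ¬y4 must hold, so y4 = False.
(y5 ∨ ¬y1 ∨ ¬y3) with y5 = False, y1 = True leaves only ¬y3, so y3 = False.

False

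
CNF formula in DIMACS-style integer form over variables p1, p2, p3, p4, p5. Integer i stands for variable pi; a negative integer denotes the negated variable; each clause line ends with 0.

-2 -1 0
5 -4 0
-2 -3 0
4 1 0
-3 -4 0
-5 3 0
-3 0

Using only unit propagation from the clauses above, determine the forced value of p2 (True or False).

(~p3) is a unit clause: p3 = False.
In (~p5 \/ p3), p3 is now false; ~p5 must hold, so p5 = False.
(p5 \/ ~p4) with p5 = False leaves only ~p4, so p4 = False.
(p4 \/ p1): since p4 = False, the clause reduces to (p1). p1 = True.
(~p1 \/ ~p2): since p1 = True, the clause reduces to (~p2). p2 = False.

False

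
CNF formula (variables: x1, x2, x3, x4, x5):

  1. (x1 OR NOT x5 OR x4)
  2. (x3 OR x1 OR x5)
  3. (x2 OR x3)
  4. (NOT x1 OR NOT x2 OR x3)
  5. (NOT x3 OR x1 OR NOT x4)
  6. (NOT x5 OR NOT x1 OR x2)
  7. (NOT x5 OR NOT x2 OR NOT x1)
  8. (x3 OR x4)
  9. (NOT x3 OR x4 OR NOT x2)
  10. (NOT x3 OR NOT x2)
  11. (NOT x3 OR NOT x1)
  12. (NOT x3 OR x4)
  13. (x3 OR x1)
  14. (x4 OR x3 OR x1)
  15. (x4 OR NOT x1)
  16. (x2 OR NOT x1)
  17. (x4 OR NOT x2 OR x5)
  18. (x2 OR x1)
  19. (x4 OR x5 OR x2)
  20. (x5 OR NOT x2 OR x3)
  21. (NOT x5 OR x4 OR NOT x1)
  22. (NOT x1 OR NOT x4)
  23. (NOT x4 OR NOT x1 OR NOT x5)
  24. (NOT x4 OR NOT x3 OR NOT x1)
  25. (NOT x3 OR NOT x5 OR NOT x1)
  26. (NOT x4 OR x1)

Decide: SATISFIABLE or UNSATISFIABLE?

UNSATISFIABLE

x1 = True:
  propagation gives x3=False, x2=True; an empty clause results — contradiction.
x1 = False:
  propagation gives x3=True, x4=False; an empty clause results — contradiction.
Every branch closes, so no satisfying assignment exists.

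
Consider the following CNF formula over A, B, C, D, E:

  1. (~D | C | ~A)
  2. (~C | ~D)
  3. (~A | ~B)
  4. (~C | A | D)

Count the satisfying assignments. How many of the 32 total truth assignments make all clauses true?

12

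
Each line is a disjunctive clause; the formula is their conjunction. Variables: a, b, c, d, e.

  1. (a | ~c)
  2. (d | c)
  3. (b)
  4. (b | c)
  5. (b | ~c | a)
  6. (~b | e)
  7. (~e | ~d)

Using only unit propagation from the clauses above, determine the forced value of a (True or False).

True

(b) stands alone — b = True.
(~b | e) with b = True leaves only e, so e = True.
(~e | ~d) with e = True leaves only ~d, so d = False.
From (c | d) and d = False: c = True.
(a | ~c) with c = True leaves only a, so a = True.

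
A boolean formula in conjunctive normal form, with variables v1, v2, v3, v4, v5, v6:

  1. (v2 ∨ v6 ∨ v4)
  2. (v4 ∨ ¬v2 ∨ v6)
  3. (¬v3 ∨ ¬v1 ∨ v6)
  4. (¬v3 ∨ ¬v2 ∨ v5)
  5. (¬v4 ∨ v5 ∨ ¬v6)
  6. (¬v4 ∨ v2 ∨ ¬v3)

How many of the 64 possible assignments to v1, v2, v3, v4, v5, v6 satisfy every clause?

29

Split on v2, then v4.
  v2=T, v4=T: 9 of the 16 assignments to (v1,v3,v5,v6) work.
  v2=T, v4=F: v1 free; 3 ways for (v3,v5,v6) × 2^1 = 6.
  v2=F, v4=T: v1 free; 3 ways for (v3,v5,v6) × 2^1 = 6.
  v2=F, v4=F: forces v6=T; v1, v3, v5 free → 2^3 = 8.
Total: 9 + 6 + 6 + 8 = 29.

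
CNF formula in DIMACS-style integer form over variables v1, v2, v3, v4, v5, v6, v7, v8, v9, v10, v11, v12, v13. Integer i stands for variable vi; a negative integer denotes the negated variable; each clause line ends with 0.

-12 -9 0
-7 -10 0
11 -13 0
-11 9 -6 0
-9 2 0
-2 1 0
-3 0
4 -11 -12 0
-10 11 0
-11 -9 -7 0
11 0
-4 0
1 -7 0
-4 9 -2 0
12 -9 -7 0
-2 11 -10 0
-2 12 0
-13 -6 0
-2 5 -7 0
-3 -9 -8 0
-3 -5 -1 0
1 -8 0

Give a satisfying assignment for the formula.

v1 = 1  v2 = 0  v3 = 0  v4 = 0  v5 = 0  v6 = 0  v7 = 0  v8 = 1  v9 = 0  v10 = 0  v11 = 1  v12 = 0  v13 = 0

The clause (¬v3) is unit: v3 must be False.
Unit propagation: (v11) forces v11 = True.
(¬v4) is a unit clause, so v4 = False.
(¬v12) is a unit clause, so v12 = False.
Unit propagation: (¬v2) forces v2 = False.
Unit propagation: (¬v9) forces v9 = False.
Unit propagation: (¬v6) forces v6 = False.
Pure literal: v1 appears only positively; assign v1 = True.
v7 occurs only negated in the remaining clauses — set v7 = False.
v5, v8, v10, v13 are now unconstrained; take v5 = False, v8 = True, v10 = False, v13 = False.
Every clause has at least one true literal under this assignment.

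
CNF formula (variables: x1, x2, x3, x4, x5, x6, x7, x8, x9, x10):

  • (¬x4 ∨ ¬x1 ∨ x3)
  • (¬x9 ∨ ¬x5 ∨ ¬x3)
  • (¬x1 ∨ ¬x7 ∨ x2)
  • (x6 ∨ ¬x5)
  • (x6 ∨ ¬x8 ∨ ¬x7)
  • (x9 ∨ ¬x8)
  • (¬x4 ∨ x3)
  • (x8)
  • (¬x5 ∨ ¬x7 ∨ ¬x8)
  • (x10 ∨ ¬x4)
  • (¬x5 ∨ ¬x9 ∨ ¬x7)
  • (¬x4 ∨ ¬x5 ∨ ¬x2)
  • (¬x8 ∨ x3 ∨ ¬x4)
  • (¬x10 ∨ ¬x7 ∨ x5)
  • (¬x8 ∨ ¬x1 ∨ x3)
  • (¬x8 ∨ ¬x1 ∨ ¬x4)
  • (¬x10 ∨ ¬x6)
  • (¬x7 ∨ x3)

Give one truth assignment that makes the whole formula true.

x1=F, x2=T, x3=T, x4=F, x5=F, x6=F, x7=F, x8=T, x9=T, x10=T

Check each clause:
  1. (¬x1 ∨ ¬x4 ∨ x3) — x3 is true.
  2. (¬x3 ∨ ¬x9 ∨ ¬x5) — ¬x5 is true.
  3. (¬x1 ∨ x2 ∨ ¬x7) — ¬x7 is true.
  4. (x6 ∨ ¬x5) — ¬x5 is true.
  5. (¬x7 ∨ x6 ∨ ¬x8) — ¬x7 is true.
  6. (¬x8 ∨ x9) — x9 is true.
  7. (¬x4 ∨ x3) — x3 is true.
  8. (x8) — x8 is true.
  9. (¬x8 ∨ ¬x5 ∨ ¬x7) — ¬x7 is true.
  10. (¬x4 ∨ x10) — x10 is true.
  11. (¬x9 ∨ ¬x7 ∨ ¬x5) — ¬x7 is true.
  12. (¬x4 ∨ ¬x2 ∨ ¬x5) — ¬x5 is true.
  13. (¬x4 ∨ x3 ∨ ¬x8) — x3 is true.
  14. (¬x10 ∨ ¬x7 ∨ x5) — ¬x7 is true.
  15. (x3 ∨ ¬x1 ∨ ¬x8) — x3 is true.
  16. (¬x8 ∨ ¬x4 ∨ ¬x1) — ¬x4 is true.
  17. (¬x6 ∨ ¬x10) — ¬x6 is true.
  18. (x3 ∨ ¬x7) — ¬x7 is true.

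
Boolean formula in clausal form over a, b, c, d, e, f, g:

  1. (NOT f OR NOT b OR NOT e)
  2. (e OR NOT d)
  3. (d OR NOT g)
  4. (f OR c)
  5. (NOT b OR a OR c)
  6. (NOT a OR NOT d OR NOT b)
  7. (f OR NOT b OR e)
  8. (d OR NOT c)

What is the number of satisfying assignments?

19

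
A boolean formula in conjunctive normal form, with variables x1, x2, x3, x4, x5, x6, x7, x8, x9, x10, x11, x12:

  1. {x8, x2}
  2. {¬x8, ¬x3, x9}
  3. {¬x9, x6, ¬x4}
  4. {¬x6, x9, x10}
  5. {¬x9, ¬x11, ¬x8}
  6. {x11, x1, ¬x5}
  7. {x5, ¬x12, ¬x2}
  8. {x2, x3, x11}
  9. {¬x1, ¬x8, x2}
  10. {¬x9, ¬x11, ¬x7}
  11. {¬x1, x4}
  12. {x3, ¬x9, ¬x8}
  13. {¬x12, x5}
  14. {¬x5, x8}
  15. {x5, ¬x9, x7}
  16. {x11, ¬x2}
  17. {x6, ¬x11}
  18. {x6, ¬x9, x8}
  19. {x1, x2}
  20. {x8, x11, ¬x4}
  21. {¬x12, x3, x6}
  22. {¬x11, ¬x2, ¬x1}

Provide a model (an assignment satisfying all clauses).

x10 occurs only positively in the remaining clauses — set x10 = True.
Pure literal: x12 appears only negated; assign x12 = False.
Branch on x1: take x1 = False.
  then x2 is forced to True.
  then x11 is forced to True.
  then x6 is forced to True.
Set x3 = False and propagate.
For the remaining variables, x4 = True, x5 = False, x7 = False, x8 = False, x9 = False works.
Every clause has at least one true literal under this assignment.

x1 = 0, x2 = 1, x3 = 0, x4 = 1, x5 = 0, x6 = 1, x7 = 0, x8 = 0, x9 = 0, x10 = 1, x11 = 1, x12 = 0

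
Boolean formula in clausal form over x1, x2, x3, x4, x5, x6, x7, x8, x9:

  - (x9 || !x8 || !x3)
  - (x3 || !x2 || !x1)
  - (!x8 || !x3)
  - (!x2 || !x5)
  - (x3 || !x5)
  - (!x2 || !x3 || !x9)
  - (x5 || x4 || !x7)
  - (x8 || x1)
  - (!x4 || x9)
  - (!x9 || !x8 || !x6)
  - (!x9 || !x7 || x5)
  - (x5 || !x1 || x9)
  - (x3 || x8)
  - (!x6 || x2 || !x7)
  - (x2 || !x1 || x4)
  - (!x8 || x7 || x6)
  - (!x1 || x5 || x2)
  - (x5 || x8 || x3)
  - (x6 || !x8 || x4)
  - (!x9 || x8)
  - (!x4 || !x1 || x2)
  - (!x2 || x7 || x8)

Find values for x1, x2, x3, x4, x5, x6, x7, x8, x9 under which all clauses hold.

x1 = False, x2 = True, x3 = False, x4 = False, x5 = False, x6 = True, x7 = False, x8 = True, x9 = False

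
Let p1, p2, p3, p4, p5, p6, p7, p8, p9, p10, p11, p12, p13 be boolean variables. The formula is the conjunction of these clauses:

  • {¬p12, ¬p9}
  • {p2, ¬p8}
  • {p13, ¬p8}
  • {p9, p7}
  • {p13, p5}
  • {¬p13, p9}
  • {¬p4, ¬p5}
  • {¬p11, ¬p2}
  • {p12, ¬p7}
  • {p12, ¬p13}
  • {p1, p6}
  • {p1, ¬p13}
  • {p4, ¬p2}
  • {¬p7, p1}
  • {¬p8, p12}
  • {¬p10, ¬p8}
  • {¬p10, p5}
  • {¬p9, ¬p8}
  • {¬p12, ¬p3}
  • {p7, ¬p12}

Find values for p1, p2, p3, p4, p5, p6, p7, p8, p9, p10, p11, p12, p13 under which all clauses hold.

p1=True  p2=False  p3=False  p4=False  p5=True  p6=True  p7=False  p8=False  p9=True  p10=False  p11=True  p12=False  p13=False

p1 occurs only positively in the remaining clauses — set p1 = True.
Pure literal: p3 appears only negated; assign p3 = False.
Try p2 = False.
  then p8 is forced to False.
Set p4 = False and propagate.
Try p5 = True.
The remaining clauses are satisfied by p6 = True, p7 = False, p9 = True, p10 = False, p11 = True, p12 = False, p13 = False.
Check each clause:
  1. {¬p12, ¬p9} — ¬p12 is true.
  2. {¬p8, p2} — ¬p8 is true.
  3. {p13, ¬p8} — ¬p8 is true.
  4. {p9, p7} — p9 is true.
  5. {p5, p13} — p5 is true.
  6. {p9, ¬p13} — p9 is true.
  7. {¬p4, ¬p5} — ¬p4 is true.
  8. {¬p2, ¬p11} — ¬p2 is true.
  9. {p12, ¬p7} — ¬p7 is true.
  10. {p12, ¬p13} — ¬p13 is true.
  11. {p1, p6} — p1 is true.
  12. {¬p13, p1} — p1 is true.
  13. {¬p2, p4} — ¬p2 is true.
  14. {p1, ¬p7} — ¬p7 is true.
  15. {¬p8, p12} — ¬p8 is true.
  16. {¬p8, ¬p10} — ¬p8 is true.
  17. {p5, ¬p10} — p5 is true.
  18. {¬p8, ¬p9} — ¬p8 is true.
  19. {¬p3, ¬p12} — ¬p12 is true.
  20. {¬p12, p7} — ¬p12 is true.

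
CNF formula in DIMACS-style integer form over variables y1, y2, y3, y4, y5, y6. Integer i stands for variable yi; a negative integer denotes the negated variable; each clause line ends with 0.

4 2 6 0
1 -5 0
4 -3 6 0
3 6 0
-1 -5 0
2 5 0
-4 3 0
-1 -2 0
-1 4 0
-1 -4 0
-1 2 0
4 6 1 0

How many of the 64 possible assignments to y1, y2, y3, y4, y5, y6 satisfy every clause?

Satisfying assignments:
  y1=0 y2=1 y3=0 y4=0 y5=0 y6=1
  y1=0 y2=1 y3=1 y4=0 y5=0 y6=1
  y1=0 y2=1 y3=1 y4=1 y5=0 y6=0
  y1=0 y2=1 y3=1 y4=1 y5=0 y6=1
That's 4 in total.

4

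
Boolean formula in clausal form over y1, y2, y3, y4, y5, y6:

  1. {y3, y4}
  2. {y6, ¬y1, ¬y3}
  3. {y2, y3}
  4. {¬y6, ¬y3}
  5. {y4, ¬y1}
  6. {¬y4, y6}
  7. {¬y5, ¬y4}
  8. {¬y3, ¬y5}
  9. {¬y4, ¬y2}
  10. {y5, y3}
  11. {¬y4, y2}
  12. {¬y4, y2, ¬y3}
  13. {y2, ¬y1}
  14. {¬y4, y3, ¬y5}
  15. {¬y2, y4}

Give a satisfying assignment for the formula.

y1=F  y2=F  y3=T  y4=F  y5=F  y6=F

Check each clause:
  1. {y3, y4} — y3 is true.
  2. {y6, ¬y1, ¬y3} — ¬y1 is true.
  3. {y2, y3} — y3 is true.
  4. {¬y6, ¬y3} — ¬y6 is true.
  5. {y4, ¬y1} — ¬y1 is true.
  6. {y6, ¬y4} — ¬y4 is true.
  7. {¬y5, ¬y4} — ¬y5 is true.
  8. {¬y5, ¬y3} — ¬y5 is true.
  9. {¬y2, ¬y4} — ¬y4 is true.
  10. {y3, y5} — y3 is true.
  11. {¬y4, y2} — ¬y4 is true.
  12. {¬y4, y2, ¬y3} — ¬y4 is true.
  13. {¬y1, y2} — ¬y1 is true.
  14. {¬y4, ¬y5, y3} — y3 is true.
  15. {¬y2, y4} — ¬y2 is true.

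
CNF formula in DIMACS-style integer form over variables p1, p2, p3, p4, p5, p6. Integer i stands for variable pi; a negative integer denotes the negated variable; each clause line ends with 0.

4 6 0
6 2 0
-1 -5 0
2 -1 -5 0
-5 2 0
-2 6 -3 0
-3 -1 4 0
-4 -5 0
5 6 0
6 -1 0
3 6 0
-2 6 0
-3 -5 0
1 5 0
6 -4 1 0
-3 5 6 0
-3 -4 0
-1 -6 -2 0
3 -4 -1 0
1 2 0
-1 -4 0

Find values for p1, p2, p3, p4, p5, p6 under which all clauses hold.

Try p1 = True.
  then p5 is forced to False.
  then p6 is forced to True.
  then p2 is forced to False.
  then p4 is forced to False.
  then p3 is forced to False.
Every clause has at least one true literal under this assignment.

p1=True, p2=False, p3=False, p4=False, p5=False, p6=True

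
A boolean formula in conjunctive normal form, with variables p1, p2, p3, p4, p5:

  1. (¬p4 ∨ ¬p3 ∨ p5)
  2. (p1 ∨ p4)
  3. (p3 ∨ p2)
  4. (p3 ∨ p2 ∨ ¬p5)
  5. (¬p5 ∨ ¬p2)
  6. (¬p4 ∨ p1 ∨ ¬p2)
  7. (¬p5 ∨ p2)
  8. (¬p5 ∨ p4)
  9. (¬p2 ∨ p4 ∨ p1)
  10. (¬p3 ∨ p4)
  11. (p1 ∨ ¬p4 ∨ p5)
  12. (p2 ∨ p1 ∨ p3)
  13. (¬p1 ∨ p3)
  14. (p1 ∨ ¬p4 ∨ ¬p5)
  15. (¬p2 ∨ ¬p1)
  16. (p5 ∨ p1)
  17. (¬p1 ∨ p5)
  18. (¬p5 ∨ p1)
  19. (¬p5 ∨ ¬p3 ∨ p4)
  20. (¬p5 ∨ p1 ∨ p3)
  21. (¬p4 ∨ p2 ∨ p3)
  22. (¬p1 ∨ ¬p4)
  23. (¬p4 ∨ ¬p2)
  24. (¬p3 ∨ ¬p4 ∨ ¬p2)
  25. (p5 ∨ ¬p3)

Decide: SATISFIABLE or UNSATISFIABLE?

p1 = True:
  propagation gives p3=True, p4=True; an empty clause results — contradiction.
p1 = False:
  propagation gives p4=True, p2=False, p3=True, p5=True; an empty clause results — contradiction.
Every branch closes, so no satisfying assignment exists.

UNSATISFIABLE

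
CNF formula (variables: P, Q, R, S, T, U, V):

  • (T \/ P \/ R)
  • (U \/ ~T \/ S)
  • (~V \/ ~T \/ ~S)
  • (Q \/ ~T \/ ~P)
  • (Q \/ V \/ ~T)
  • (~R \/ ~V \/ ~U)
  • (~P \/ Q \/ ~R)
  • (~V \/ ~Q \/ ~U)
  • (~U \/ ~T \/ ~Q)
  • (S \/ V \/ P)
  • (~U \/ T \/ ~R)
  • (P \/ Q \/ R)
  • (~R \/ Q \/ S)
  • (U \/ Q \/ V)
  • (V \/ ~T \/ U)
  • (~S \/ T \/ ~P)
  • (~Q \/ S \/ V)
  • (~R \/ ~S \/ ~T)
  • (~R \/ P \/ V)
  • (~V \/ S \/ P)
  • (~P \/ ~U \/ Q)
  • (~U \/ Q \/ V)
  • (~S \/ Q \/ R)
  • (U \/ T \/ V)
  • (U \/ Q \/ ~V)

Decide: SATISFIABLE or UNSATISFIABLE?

Try P = False.
Try Q = True.
For the remaining variables, R = True, S = True, T = False, U = False, V = True works.
Every clause has at least one true literal under this assignment.
So P = F, Q = T, R = T, S = T, T = F, U = F, V = T is a satisfying assignment.

SATISFIABLE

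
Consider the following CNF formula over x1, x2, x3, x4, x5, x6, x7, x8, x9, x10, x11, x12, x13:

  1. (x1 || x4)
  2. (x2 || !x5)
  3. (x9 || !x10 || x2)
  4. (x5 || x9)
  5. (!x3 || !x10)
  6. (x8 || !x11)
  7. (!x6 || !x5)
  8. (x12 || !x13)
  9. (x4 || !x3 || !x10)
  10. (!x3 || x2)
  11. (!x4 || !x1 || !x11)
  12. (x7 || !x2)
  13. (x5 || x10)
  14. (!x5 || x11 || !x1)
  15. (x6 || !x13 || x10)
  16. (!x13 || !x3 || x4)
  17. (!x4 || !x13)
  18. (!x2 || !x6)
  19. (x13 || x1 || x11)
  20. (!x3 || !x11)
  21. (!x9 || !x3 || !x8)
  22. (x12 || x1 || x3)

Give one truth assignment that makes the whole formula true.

x1 = True, x2 = False, x3 = False, x4 = False, x5 = False, x6 = False, x7 = False, x8 = True, x9 = True, x10 = True, x11 = False, x12 = True, x13 = True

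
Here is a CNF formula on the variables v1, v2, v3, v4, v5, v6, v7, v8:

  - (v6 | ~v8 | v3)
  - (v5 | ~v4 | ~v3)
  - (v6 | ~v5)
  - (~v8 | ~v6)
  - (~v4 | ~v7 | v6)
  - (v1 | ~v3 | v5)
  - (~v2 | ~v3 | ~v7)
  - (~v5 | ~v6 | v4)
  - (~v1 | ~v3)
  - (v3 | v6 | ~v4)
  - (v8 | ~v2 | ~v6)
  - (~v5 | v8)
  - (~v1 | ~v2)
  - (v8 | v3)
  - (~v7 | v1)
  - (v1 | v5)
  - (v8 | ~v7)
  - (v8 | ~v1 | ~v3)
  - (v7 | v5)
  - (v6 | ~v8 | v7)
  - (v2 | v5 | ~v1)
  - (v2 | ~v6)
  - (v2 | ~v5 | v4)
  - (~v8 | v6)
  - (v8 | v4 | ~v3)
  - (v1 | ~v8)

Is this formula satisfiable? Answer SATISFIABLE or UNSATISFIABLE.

v8 = True:
  propagation gives v6=False; an empty clause results — contradiction.
v8 = False:
  propagation gives v5=False, v3=True, v4=False; an empty clause results — contradiction.
Every branch closes, so no satisfying assignment exists.

UNSATISFIABLE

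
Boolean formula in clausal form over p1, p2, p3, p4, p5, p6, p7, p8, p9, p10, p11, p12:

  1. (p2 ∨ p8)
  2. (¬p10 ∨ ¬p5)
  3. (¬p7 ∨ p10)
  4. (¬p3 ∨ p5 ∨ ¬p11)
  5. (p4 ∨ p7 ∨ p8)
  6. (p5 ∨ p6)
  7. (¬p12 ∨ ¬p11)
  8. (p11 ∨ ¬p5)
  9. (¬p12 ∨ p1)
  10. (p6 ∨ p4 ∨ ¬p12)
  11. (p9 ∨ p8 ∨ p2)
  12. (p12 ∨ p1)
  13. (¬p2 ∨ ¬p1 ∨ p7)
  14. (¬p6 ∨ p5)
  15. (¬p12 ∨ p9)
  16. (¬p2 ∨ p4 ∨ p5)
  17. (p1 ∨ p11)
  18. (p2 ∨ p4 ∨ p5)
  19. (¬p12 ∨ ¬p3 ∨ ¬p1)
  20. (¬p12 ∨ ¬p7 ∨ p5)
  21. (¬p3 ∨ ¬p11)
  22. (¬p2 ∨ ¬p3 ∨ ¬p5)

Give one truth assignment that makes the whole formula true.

p3 occurs only negated in the remaining clauses — set p3 = False.
Pure literal: p4 appears only positively; assign p4 = True.
Set p1 = True and propagate.
For the remaining variables, p2 = False, p5 = True, p6 = True, p7 = False, p8 = True, p9 = False, p10 = False, p11 = True, p12 = False works.
Every clause has at least one true literal under this assignment.
Check each clause:
  1. (p8 ∨ p2) — p8 is true.
  2. (¬p5 ∨ ¬p10) — ¬p10 is true.
  3. (¬p7 ∨ p10) — ¬p7 is true.
  4. (¬p11 ∨ p5 ∨ ¬p3) — ¬p3 is true.
  5. (p8 ∨ p7 ∨ p4) — p8 is true.
  6. (p5 ∨ p6) — p5 is true.
  7. (¬p11 ∨ ¬p12) — ¬p12 is true.
  8. (p11 ∨ ¬p5) — p11 is true.
  9. (p1 ∨ ¬p12) — p1 is true.
  10. (p6 ∨ ¬p12 ∨ p4) — ¬p12 is true.
  11. (p2 ∨ p8 ∨ p9) — p8 is true.
  12. (p12 ∨ p1) — p1 is true.
  13. (¬p2 ∨ p7 ∨ ¬p1) — ¬p2 is true.
  14. (¬p6 ∨ p5) — p5 is true.
  15. (¬p12 ∨ p9) — ¬p12 is true.
  16. (p4 ∨ ¬p2 ∨ p5) — p4 is true.
  17. (p11 ∨ p1) — p1 is true.
  18. (p5 ∨ p4 ∨ p2) — p4 is true.
  19. (¬p3 ∨ ¬p1 ∨ ¬p12) — ¬p12 is true.
  20. (p5 ∨ ¬p7 ∨ ¬p12) — ¬p7 is true.
  21. (¬p11 ∨ ¬p3) — ¬p3 is true.
  22. (¬p5 ∨ ¬p2 ∨ ¬p3) — ¬p3 is true.

p1 = 1, p2 = 0, p3 = 0, p4 = 1, p5 = 1, p6 = 1, p7 = 0, p8 = 1, p9 = 0, p10 = 0, p11 = 1, p12 = 0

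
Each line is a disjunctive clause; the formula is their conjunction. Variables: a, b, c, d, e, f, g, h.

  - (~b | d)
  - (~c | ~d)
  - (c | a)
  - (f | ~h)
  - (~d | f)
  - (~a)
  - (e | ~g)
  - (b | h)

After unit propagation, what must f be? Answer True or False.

True

Unit clause (~a) sets a = False.
In (c | a), a is now false; c must hold, so c = True.
(~d | ~c): since c = True, the clause reduces to (~d). d = False.
In (d | ~b), d is now false; ~b must hold, so b = False.
In (b | h), b is now false; h must hold, so h = True.
From (~h | f) and h = True: f = True.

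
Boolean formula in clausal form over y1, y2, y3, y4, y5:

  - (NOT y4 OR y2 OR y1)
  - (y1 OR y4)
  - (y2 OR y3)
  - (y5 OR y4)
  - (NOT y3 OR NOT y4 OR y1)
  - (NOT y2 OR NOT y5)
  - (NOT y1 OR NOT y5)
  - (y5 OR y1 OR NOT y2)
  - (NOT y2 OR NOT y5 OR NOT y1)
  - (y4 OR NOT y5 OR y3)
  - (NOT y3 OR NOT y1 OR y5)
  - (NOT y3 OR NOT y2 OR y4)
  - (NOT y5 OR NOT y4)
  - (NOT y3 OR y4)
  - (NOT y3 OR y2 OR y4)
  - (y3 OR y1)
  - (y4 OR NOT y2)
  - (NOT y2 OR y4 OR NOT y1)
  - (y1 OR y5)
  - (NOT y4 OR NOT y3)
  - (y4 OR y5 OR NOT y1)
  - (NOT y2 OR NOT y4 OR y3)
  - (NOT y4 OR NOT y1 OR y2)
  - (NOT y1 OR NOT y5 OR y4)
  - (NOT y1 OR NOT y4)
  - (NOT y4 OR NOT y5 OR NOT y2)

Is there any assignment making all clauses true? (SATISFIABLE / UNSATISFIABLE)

UNSATISFIABLE

y4 = True:
  propagation gives y5=False, y1=True; an empty clause results — contradiction.
y4 = False:
  propagation gives y1=True, y5=True; an empty clause results — contradiction.
Every branch closes, so no satisfying assignment exists.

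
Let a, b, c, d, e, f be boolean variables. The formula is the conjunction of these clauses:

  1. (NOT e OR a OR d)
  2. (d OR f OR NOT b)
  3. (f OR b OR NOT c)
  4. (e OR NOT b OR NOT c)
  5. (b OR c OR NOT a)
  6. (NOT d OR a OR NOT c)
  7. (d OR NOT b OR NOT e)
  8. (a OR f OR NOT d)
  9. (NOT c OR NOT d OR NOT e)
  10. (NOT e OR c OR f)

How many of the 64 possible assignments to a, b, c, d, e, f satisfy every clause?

15

Case analysis on c and d:
  c=T, d=T: remaining (a,b,e,f) ∈ {(T,F,F,T)} — 1.
  c=T, d=F: remaining (a,b,e,f) ∈ {(F,F,F,T); (T,F,F,T); (T,F,T,T)} — 3.
  c=F, d=T: 7 of the 16 assignments to (a,b,e,f) work.
  c=F, d=F: remaining (a,b,e,f) ∈ {(F,F,F,F); (F,F,F,T); (F,T,F,T); (T,T,F,T)} — 4.
Total: 1 + 3 + 7 + 4 = 15.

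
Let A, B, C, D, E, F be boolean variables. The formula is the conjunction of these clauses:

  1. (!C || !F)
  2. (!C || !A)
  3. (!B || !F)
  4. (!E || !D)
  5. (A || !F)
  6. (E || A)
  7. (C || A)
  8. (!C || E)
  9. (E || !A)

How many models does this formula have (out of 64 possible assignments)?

5

The models are:
  A=F B=F C=T D=F E=T F=F
  A=F B=T C=T D=F E=T F=F
  A=T B=F C=F D=F E=T F=F
  A=T B=F C=F D=F E=T F=T
  A=T B=T C=F D=F E=T F=F
That's 5 in total.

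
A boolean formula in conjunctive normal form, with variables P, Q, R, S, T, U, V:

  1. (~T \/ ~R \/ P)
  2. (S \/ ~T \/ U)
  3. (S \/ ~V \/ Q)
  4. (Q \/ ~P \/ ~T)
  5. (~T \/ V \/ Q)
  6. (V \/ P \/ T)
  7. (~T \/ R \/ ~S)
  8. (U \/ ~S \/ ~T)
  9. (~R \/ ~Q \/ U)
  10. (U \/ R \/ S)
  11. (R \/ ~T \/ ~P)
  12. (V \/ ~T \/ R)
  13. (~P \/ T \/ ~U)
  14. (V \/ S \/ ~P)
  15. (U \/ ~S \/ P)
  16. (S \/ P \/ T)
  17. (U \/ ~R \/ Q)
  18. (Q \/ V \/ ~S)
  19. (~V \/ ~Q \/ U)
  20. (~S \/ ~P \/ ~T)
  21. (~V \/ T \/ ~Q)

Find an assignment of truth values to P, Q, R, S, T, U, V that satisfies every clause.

Branch on P: take P = False.
Branch on Q: take Q = False.
Try R = True.
  then T is forced to False.
  then V is forced to True.
  then S is forced to True.
  then U is forced to True.
Every clause has at least one true literal under this assignment.

P=False, Q=False, R=True, S=True, T=False, U=True, V=True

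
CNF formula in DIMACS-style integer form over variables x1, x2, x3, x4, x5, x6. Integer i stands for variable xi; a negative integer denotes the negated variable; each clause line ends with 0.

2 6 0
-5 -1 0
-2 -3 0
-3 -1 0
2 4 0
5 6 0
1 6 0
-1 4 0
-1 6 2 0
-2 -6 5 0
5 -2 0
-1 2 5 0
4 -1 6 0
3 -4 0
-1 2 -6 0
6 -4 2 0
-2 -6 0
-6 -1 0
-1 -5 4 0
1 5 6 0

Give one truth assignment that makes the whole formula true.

Branch on x1: take x1 = False.
  then x6 is forced to True.
  then x2 is forced to False.
  then x4 is forced to True.
  then x3 is forced to True.
x5 is now unconstrained; take x5 = True.
Every clause has at least one true literal under this assignment.

x1=0, x2=0, x3=1, x4=1, x5=1, x6=1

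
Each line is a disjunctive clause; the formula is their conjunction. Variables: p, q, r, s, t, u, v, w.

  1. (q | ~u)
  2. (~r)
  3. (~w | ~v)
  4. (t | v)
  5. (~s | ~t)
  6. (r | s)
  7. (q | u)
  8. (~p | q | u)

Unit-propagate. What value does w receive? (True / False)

False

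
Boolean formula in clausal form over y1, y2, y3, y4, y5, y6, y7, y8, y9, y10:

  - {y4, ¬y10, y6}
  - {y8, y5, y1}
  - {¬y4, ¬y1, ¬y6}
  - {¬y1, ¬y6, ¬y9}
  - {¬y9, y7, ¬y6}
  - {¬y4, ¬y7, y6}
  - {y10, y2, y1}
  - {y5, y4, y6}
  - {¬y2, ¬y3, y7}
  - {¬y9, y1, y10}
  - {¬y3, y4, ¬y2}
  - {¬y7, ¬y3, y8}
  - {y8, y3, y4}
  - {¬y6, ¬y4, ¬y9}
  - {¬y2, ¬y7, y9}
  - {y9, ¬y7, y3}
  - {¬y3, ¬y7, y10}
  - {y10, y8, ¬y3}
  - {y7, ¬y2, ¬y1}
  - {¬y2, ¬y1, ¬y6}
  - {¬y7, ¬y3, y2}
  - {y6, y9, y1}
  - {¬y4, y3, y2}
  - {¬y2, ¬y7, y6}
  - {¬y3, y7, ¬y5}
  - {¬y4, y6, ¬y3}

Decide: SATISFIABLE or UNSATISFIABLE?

y8 occurs only positively in the remaining clauses — set y8 = True.
Branch on y1: take y1 = True.
For the remaining variables, y2 = False, y3 = False, y4 = False, y5 = True, y6 = False, y7 = False, y9 = True, y10 = False works.
So y1=True, y2=False, y3=False, y4=False, y5=True, y6=False, y7=False, y8=True, y9=True, y10=False is a satisfying assignment.

SATISFIABLE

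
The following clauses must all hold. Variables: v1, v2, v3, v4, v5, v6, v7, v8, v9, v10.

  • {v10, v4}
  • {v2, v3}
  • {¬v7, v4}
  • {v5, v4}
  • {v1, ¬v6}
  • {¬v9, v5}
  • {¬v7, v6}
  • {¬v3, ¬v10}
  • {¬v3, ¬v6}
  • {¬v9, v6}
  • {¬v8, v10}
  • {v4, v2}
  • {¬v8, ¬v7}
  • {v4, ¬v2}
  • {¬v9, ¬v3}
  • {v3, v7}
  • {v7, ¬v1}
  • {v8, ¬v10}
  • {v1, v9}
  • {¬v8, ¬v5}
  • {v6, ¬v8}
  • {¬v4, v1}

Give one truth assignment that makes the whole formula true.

v1=1, v2=1, v3=0, v4=1, v5=1, v6=1, v7=1, v8=0, v9=0, v10=0

Check each clause:
  1. {v10, v4} — v4 is true.
  2. {v2, v3} — v2 is true.
  3. {¬v7, v4} — v4 is true.
  4. {v4, v5} — v4 is true.
  5. {¬v6, v1} — v1 is true.
  6. {v5, ¬v9} — v5 is true.
  7. {v6, ¬v7} — v6 is true.
  8. {¬v3, ¬v10} — ¬v3 is true.
  9. {¬v3, ¬v6} — ¬v3 is true.
  10. {v6, ¬v9} — v6 is true.
  11. {¬v8, v10} — ¬v8 is true.
  12. {v4, v2} — v2 is true.
  13. {¬v8, ¬v7} — ¬v8 is true.
  14. {v4, ¬v2} — v4 is true.
  15. {¬v9, ¬v3} — ¬v3 is true.
  16. {v3, v7} — v7 is true.
  17. {¬v1, v7} — v7 is true.
  18. {v8, ¬v10} — ¬v10 is true.
  19. {v9, v1} — v1 is true.
  20. {¬v5, ¬v8} — ¬v8 is true.
  21. {¬v8, v6} — ¬v8 is true.
  22. {v1, ¬v4} — v1 is true.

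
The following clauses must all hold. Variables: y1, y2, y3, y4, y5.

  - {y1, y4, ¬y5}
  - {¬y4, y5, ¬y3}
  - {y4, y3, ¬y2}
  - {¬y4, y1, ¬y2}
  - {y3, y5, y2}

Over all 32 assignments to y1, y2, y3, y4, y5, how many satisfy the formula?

Split on y4, then y2.
  y4=T, y2=T: remaining (y1,y3,y5) ∈ {(T,F,F); (T,F,T); (T,T,T)} — 3.
  y4=T, y2=F: remaining (y1,y3,y5) ∈ {(F,F,T); (F,T,T); (T,F,T); (T,T,T)} — 4.
  y4=F, y2=T: remaining (y1,y3,y5) ∈ {(F,T,F); (T,T,F); (T,T,T)} — 3.
  y4=F, y2=F: remaining (y1,y3,y5) ∈ {(F,T,F); (T,F,T); (T,T,F); (T,T,T)} — 4.
Total: 3 + 4 + 3 + 4 = 14.

14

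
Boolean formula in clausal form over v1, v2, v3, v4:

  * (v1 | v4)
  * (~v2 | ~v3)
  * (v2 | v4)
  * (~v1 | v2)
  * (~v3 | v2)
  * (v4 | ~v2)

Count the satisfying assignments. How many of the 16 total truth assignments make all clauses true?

Satisfying assignments:
  v1=0 v2=0 v3=0 v4=1
  v1=0 v2=1 v3=0 v4=1
  v1=1 v2=1 v3=0 v4=1
That's 3 in total.

3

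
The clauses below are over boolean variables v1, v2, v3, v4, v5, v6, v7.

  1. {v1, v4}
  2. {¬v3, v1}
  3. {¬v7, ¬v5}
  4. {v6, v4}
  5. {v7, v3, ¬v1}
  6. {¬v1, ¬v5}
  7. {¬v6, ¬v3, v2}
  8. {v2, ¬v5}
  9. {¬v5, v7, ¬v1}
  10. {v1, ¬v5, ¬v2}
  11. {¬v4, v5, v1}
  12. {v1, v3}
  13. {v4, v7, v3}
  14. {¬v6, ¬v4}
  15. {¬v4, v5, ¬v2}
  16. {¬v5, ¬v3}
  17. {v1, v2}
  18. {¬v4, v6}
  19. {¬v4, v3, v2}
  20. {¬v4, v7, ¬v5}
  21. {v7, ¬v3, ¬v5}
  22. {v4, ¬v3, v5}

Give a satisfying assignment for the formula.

v1=T  v2=T  v3=F  v4=F  v5=F  v6=T  v7=T

Set v1 = True and propagate.
  then v5 is forced to False.
Set v2 = True and propagate.
  then v4 is forced to False.
  then v6 is forced to True.
  then v3 is forced to False.
  then v7 is forced to True.
Every clause has at least one true literal under this assignment.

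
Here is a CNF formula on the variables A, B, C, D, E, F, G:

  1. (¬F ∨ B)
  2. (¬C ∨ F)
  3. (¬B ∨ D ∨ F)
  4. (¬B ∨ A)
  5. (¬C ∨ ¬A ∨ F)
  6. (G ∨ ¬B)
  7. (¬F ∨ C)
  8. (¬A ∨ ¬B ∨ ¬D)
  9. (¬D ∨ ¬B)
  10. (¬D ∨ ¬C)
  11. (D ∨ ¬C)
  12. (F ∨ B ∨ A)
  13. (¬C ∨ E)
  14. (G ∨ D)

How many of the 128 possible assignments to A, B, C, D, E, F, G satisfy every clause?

6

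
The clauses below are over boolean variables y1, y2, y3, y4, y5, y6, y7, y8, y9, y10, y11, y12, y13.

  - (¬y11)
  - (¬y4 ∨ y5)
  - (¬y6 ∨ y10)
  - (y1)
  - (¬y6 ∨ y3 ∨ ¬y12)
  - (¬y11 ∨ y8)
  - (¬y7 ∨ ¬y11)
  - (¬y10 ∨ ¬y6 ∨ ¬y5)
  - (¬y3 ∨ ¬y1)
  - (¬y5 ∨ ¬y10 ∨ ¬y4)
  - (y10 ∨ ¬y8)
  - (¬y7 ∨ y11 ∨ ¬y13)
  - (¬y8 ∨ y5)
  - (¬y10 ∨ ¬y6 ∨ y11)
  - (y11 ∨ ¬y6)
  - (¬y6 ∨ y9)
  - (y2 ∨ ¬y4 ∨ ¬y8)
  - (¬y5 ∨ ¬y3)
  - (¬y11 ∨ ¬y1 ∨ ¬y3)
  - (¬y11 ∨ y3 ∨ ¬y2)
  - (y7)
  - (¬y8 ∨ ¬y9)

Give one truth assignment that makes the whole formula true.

y1 = 1  y2 = 0  y3 = 0  y4 = 0  y5 = 1  y6 = 0  y7 = 1  y8 = 0  y9 = 1  y10 = 1  y11 = 0  y12 = 1  y13 = 0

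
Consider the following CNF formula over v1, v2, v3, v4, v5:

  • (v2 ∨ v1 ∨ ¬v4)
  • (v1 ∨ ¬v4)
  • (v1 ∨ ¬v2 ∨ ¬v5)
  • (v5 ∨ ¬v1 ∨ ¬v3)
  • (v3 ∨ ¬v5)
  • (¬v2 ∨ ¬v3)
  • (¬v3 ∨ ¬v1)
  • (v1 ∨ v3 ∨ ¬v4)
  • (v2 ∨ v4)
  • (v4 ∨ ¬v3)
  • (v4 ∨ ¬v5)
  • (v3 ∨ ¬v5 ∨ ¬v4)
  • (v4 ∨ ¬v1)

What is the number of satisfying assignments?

3

Satisfying assignments:
  v1=F v2=T v3=F v4=F v5=F
  v1=T v2=F v3=F v4=T v5=F
  v1=T v2=T v3=F v4=T v5=F
Count: 3.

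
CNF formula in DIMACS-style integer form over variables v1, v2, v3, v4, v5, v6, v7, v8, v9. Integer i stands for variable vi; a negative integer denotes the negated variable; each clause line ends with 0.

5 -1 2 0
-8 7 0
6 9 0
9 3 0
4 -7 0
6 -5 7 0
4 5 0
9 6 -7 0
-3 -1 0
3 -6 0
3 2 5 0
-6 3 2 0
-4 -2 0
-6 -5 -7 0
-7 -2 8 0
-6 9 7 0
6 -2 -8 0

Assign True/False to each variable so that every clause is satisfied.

v1=F, v2=F, v3=T, v4=T, v5=F, v6=T, v7=T, v8=T, v9=T

Check each clause:
  1. (!v1 || v2 || v5) — !v1 is true.
  2. (!v8 || v7) — v7 is true.
  3. (v9 || v6) — v9 is true.
  4. (v3 || v9) — v9 is true.
  5. (!v7 || v4) — v4 is true.
  6. (v6 || !v5 || v7) — !v5 is true.
  7. (v4 || v5) — v4 is true.
  8. (!v7 || v6 || v9) — v9 is true.
  9. (!v1 || !v3) — !v1 is true.
  10. (v3 || !v6) — v3 is true.
  11. (v3 || v2 || v5) — v3 is true.
  12. (!v6 || v2 || v3) — v3 is true.
  13. (!v2 || !v4) — !v2 is true.
  14. (!v5 || !v6 || !v7) — !v5 is true.
  15. (!v2 || v8 || !v7) — v8 is true.
  16. (!v6 || v7 || v9) — v9 is true.
  17. (!v8 || v6 || !v2) — v6 is true.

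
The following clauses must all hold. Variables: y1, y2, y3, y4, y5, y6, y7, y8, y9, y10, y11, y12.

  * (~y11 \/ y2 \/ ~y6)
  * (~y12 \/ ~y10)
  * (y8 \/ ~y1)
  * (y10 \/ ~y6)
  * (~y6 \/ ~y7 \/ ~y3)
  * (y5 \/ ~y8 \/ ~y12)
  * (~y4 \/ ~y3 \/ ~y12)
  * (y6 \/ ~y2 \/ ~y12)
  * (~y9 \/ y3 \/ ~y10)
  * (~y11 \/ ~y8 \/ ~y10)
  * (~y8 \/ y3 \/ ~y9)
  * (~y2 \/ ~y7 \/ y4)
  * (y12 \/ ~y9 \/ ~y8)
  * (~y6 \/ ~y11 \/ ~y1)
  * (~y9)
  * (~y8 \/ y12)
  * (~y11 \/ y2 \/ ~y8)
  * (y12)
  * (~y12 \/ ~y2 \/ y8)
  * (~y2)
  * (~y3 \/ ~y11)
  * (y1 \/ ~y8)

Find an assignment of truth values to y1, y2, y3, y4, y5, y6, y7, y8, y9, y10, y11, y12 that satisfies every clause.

y1=F, y2=F, y3=F, y4=F, y5=F, y6=F, y7=T, y8=F, y9=F, y10=F, y11=T, y12=T

(~y9) is a unit clause, so y9 = False.
The clause (y12) is unit: y12 must be True.
(~y10) is a unit clause, so y10 = False.
(~y6) is a unit clause, so y6 = False.
Unit propagation: (~y2) forces y2 = False.
Pure literal: y3 appears only negated; assign y3 = False.
y4 occurs only negated in the remaining clauses — set y4 = False.
Set y1 = False and propagate.
  then y8 is forced to False.
y5, y7, y11 are now unconstrained; take y5 = False, y7 = True, y11 = True.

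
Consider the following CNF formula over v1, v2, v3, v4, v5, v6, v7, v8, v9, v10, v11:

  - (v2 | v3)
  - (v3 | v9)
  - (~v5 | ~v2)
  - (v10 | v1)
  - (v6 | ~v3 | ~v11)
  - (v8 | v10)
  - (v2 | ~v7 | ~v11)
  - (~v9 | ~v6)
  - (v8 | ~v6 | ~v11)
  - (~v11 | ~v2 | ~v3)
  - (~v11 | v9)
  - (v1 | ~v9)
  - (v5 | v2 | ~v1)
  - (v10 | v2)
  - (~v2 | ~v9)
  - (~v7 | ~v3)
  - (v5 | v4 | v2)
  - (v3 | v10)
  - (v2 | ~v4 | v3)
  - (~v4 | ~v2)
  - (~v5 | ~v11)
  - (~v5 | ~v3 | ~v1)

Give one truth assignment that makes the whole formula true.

v1 = False, v2 = True, v3 = True, v4 = False, v5 = False, v6 = False, v7 = False, v8 = False, v9 = False, v10 = True, v11 = False

Check each clause:
  1. (v2 | v3) — v2 is true.
  2. (v9 | v3) — v3 is true.
  3. (~v2 | ~v5) — ~v5 is true.
  4. (v10 | v1) — v10 is true.
  5. (~v11 | ~v3 | v6) — ~v11 is true.
  6. (v10 | v8) — v10 is true.
  7. (~v11 | v2 | ~v7) — ~v7 is true.
  8. (~v6 | ~v9) — ~v6 is true.
  9. (v8 | ~v6 | ~v11) — ~v6 is true.
  10. (~v11 | ~v2 | ~v3) — ~v11 is true.
  11. (v9 | ~v11) — ~v11 is true.
  12. (v1 | ~v9) — ~v9 is true.
  13. (v2 | v5 | ~v1) — v2 is true.
  14. (v2 | v10) — v10 is true.
  15. (~v9 | ~v2) — ~v9 is true.
  16. (~v7 | ~v3) — ~v7 is true.
  17. (v5 | v4 | v2) — v2 is true.
  18. (v10 | v3) — v10 is true.
  19. (~v4 | v3 | v2) — v2 is true.
  20. (~v2 | ~v4) — ~v4 is true.
  21. (~v5 | ~v11) — ~v5 is true.
  22. (~v5 | ~v3 | ~v1) — ~v5 is true.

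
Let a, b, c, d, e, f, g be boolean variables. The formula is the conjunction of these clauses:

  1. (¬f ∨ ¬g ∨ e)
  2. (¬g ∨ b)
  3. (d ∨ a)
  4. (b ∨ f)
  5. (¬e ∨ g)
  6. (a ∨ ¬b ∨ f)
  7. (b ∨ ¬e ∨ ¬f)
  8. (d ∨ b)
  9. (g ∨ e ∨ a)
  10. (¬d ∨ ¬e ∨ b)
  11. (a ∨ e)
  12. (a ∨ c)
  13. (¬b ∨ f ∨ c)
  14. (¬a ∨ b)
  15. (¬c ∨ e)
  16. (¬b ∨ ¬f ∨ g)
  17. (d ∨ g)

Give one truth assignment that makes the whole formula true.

a = False, b = True, c = True, d = True, e = True, f = True, g = True

Try a = False.
  then d is forced to True.
  then e is forced to True.
  then g is forced to True.
  then b is forced to True.
  then f is forced to True.
  then c is forced to True.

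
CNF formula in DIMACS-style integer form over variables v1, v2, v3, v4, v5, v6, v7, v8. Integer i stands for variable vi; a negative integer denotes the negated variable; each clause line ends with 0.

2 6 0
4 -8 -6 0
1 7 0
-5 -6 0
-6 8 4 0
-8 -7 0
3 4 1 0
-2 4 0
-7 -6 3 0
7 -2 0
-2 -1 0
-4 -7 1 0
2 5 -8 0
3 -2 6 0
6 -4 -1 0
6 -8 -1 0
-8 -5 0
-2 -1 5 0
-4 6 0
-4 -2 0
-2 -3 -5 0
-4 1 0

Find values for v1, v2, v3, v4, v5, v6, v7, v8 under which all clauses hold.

v1=T, v2=F, v3=F, v4=T, v5=F, v6=T, v7=F, v8=F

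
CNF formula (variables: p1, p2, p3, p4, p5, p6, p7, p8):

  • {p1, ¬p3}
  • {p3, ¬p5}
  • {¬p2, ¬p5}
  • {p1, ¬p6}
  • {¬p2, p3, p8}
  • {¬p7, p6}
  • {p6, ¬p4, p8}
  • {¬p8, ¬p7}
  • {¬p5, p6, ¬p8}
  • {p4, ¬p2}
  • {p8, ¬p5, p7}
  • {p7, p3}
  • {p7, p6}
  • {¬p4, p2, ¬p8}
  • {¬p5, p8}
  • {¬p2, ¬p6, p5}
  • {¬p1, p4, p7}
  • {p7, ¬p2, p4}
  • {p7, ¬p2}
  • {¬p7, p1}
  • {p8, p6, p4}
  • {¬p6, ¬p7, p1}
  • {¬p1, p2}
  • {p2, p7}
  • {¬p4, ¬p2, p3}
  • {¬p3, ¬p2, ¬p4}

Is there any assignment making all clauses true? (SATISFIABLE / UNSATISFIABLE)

UNSATISFIABLE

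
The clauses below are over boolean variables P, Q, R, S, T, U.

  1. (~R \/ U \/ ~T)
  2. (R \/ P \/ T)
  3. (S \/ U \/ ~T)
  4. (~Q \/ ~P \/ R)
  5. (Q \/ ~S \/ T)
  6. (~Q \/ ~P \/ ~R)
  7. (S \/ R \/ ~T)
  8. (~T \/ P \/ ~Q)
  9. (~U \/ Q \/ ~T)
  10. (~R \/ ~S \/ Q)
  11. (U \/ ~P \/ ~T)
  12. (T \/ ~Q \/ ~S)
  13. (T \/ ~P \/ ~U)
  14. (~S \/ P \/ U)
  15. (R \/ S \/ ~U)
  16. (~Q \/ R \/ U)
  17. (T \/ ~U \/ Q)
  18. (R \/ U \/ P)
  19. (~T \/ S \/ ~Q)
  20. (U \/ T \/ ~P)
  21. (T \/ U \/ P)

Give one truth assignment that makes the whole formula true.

Try P = False.
Try Q = True.
  then T is forced to False.
  then R is forced to True.
  then S is forced to False.
  then U is forced to True.
Every clause has at least one true literal under this assignment.
Check each clause:
  1. (~R \/ ~T \/ U) — ~T is true.
  2. (P \/ T \/ R) — R is true.
  3. (S \/ U \/ ~T) — ~T is true.
  4. (~P \/ R \/ ~Q) — R is true.
  5. (~S \/ Q \/ T) — Q is true.
  6. (~R \/ ~P \/ ~Q) — ~P is true.
  7. (R \/ S \/ ~T) — R is true.
  8. (~T \/ P \/ ~Q) — ~T is true.
  9. (~T \/ ~U \/ Q) — Q is true.
  10. (~R \/ ~S \/ Q) — Q is true.
  11. (U \/ ~T \/ ~P) — ~T is true.
  12. (~S \/ ~Q \/ T) — ~S is true.
  13. (~P \/ ~U \/ T) — ~P is true.
  14. (~S \/ U \/ P) — ~S is true.
  15. (~U \/ S \/ R) — R is true.
  16. (~Q \/ U \/ R) — R is true.
  17. (Q \/ ~U \/ T) — Q is true.
  18. (R \/ U \/ P) — R is true.
  19. (S \/ ~T \/ ~Q) — ~T is true.
  20. (~P \/ T \/ U) — ~P is true.
  21. (P \/ U \/ T) — U is true.

P=0, Q=1, R=1, S=0, T=0, U=1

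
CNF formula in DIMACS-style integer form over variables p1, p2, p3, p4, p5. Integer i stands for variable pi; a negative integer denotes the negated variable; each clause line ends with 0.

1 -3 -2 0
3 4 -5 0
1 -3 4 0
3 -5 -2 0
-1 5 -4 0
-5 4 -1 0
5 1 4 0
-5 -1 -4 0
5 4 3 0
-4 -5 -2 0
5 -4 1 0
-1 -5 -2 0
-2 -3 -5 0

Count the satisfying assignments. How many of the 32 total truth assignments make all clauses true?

Satisfying assignments:
  p1=0 p2=0 p3=0 p4=1 p5=1
  p1=0 p2=0 p3=1 p4=1 p5=1
  p1=1 p2=0 p3=1 p4=0 p5=0
  p1=1 p2=1 p3=1 p4=0 p5=0
Count: 4.

4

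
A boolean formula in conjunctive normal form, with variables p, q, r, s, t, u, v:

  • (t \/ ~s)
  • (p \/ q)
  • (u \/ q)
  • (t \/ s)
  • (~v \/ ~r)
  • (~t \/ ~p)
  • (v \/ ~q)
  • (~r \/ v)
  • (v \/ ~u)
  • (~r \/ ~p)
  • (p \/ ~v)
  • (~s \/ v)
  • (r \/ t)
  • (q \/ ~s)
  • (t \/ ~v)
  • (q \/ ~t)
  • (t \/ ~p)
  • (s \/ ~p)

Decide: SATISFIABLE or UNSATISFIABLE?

t = True:
  propagation gives p=False, q=True, v=True; an empty clause results — contradiction.
t = False:
  propagation gives s=False; an empty clause results — contradiction.
Every branch closes, so no satisfying assignment exists.

UNSATISFIABLE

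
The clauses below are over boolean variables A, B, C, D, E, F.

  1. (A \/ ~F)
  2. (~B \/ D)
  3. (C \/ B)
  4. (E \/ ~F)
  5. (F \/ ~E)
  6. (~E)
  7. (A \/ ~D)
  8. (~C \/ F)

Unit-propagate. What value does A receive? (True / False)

(~E) stands alone — E = False.
In (E \/ ~F), E is now false; ~F must hold, so F = False.
In (~C \/ F), F is now false; ~C must hold, so C = False.
(B \/ C) with C = False leaves only B, so B = True.
(~B \/ D) with B = True leaves only D, so D = True.
In (A \/ ~D), ~D is now false; A must hold, so A = True.

True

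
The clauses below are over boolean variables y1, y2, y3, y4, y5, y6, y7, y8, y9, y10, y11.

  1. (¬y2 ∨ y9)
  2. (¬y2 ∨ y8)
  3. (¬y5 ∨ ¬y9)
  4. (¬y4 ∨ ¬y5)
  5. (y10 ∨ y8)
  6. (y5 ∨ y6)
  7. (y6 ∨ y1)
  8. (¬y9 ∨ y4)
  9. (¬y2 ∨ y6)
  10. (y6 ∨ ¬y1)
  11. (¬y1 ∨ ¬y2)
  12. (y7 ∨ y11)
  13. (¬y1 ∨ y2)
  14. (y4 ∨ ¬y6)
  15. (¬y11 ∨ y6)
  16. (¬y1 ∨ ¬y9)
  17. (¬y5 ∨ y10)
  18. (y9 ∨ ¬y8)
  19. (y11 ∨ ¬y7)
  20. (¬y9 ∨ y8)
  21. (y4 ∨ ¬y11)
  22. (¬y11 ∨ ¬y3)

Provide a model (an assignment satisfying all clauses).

y1=False, y2=False, y3=False, y4=True, y5=False, y6=True, y7=True, y8=True, y9=True, y10=False, y11=True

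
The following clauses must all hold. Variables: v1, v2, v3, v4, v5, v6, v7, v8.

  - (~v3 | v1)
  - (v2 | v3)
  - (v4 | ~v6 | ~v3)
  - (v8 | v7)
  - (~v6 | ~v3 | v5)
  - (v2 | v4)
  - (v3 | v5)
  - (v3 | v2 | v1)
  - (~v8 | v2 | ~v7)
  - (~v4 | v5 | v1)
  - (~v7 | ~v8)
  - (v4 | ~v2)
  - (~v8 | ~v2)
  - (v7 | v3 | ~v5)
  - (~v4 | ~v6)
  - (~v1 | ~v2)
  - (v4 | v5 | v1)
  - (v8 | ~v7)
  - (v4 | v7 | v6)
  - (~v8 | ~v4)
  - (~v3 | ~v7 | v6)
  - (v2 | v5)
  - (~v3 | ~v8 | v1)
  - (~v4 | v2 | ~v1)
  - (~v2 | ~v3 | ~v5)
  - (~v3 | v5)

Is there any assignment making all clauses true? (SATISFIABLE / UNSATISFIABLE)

UNSATISFIABLE

v3 = True:
  propagation gives v1=True, v2=False, v4=True; an empty clause results — contradiction.
v3 = False:
  propagation gives v2=True, v5=True, v4=True, v8=False; an empty clause results — contradiction.
Every branch closes, so no satisfying assignment exists.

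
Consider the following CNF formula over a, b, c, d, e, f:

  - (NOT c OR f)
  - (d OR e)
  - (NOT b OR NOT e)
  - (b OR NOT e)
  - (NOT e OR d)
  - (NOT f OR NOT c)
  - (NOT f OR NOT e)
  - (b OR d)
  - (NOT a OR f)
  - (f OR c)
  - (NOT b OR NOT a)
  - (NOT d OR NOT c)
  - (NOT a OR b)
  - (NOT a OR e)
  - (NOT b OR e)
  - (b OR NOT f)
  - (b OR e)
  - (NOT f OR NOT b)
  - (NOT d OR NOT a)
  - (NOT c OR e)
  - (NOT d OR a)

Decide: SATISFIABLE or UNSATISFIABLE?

UNSATISFIABLE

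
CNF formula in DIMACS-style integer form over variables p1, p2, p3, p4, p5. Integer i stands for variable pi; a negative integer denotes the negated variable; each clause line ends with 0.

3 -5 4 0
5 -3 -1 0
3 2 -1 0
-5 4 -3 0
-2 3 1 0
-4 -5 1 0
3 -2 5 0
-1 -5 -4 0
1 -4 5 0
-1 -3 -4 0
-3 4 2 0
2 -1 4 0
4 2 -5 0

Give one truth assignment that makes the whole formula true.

p1=False, p2=True, p3=True, p4=False, p5=False

Branch on p1: take p1 = False.
Try p2 = True.
  then p3 is forced to True.
Try p4 = False.
  then p5 is forced to False.
Every clause has at least one true literal under this assignment.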